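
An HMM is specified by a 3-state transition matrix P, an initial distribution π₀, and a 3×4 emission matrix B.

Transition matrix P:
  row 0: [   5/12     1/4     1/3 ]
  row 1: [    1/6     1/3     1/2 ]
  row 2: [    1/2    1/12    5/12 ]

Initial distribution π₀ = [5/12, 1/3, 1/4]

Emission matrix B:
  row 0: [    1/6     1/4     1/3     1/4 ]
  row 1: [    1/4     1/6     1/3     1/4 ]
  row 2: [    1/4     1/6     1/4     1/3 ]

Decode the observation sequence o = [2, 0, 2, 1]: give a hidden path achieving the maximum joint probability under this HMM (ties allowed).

path = [1, 2, 0, 0]

t=0: δ = [1.389e-01, 1.111e-01, 6.250e-02]  (obs o_0=2)
t=1: δ = [9.645e-03, 9.259e-03, 1.389e-02]  ψ = [0, 1, 1]  (obs o_1=0)
t=2: δ = [2.315e-03, 1.029e-03, 1.447e-03]  ψ = [2, 1, 2]  (obs o_2=2)
t=3: δ = [2.411e-04, 9.645e-05, 1.286e-04]  ψ = [0, 0, 0]  (obs o_3=1)
backtrack: best end state = 0; path = [1, 2, 0, 0]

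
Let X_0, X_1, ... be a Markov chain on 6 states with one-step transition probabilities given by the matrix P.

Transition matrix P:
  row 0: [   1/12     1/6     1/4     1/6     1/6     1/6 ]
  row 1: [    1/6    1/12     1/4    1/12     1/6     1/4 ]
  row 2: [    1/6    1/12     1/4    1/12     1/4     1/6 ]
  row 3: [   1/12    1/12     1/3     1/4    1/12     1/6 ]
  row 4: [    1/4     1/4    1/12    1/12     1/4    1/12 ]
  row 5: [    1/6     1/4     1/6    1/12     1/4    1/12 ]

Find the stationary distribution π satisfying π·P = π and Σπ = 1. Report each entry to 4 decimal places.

π = [0.1606, 0.1558, 0.2131, 0.1161, 0.2043, 0.1501]

Balance equations π_j = Σ_i π_i·P[i][j]:
  π_0 = 1/12·π_0 + 1/6·π_1 + 1/6·π_2 + 1/12·π_3 + 1/4·π_4 + 1/6·π_5
  π_1 = 1/6·π_0 + 1/12·π_1 + 1/12·π_2 + 1/12·π_3 + 1/4·π_4 + 1/4·π_5
  π_2 = 1/4·π_0 + 1/4·π_1 + 1/4·π_2 + 1/3·π_3 + 1/12·π_4 + 1/6·π_5
  π_3 = 1/6·π_0 + 1/12·π_1 + 1/12·π_2 + 1/4·π_3 + 1/12·π_4 + 1/12·π_5
  π_4 = 1/6·π_0 + 1/6·π_1 + 1/4·π_2 + 1/12·π_3 + 1/4·π_4 + 1/4·π_5
  normalize: π_0 + π_1 + π_2 + π_3 + π_4 + π_5 = 1
Solving the linear system gives exactly π = [3971/24721, 19256/123605, 26342/123605, 14346/123605, 25251/123605, 3711/24721].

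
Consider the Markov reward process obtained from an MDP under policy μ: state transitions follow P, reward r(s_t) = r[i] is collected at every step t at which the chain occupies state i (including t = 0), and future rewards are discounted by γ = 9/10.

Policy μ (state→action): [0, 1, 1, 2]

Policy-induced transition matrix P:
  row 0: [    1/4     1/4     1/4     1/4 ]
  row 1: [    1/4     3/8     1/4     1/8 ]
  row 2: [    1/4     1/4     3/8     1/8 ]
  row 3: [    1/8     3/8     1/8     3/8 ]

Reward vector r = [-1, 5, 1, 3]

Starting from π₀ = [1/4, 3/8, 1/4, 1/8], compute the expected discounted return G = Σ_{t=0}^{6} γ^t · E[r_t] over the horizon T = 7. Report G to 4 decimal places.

G = 11.5305

t=0: π = [0.2500, 0.3750, 0.2500, 0.1250], E[r] = 2.2500, γ^t·E[r] = 2.250000, running G = 2.250000
t=1: π = [0.2344, 0.3125, 0.2656, 0.1875], E[r] = 2.1563, γ^t·E[r] = 1.940625, running G = 4.190625
t=2: π = [0.2266, 0.3125, 0.2598, 0.2012], E[r] = 2.1992, γ^t·E[r] = 1.781367, running G = 5.971992
t=3: π = [0.2249, 0.3142, 0.2573, 0.2036], E[r] = 2.2144, γ^t·E[r] = 1.614265, running G = 7.586257
t=4: π = [0.2245, 0.3147, 0.2567, 0.2040], E[r] = 2.2178, γ^t·E[r] = 1.455121, running G = 9.041379
t=5: π = [0.2245, 0.3148, 0.2566, 0.2041], E[r] = 2.2185, γ^t·E[r] = 1.310010, running G = 10.351389
t=6: π = [0.2245, 0.3149, 0.2566, 0.2041], E[r] = 2.2186, γ^t·E[r] = 1.179073, running G = 11.530462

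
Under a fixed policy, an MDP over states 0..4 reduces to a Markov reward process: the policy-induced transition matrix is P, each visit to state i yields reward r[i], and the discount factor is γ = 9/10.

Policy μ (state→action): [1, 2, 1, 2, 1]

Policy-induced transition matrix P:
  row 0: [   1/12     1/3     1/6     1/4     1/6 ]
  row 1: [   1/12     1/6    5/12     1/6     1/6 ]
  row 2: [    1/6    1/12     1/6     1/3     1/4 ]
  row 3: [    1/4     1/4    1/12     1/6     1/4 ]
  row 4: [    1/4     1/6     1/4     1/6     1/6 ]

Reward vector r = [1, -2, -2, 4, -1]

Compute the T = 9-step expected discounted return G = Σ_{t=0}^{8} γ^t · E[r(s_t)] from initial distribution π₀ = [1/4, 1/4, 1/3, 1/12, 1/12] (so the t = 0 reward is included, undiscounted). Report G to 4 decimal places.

G = -0.5185

t=0: π = [0.2500, 0.2500, 0.3333, 0.0833, 0.0833], E[r] = -0.6667, γ^t·E[r] = -0.666667, running G = -0.666667
t=1: π = [0.1389, 0.1875, 0.2292, 0.2431, 0.2014], E[r] = 0.0764, γ^t·E[r] = 0.068750, running G = -0.597917
t=2: π = [0.1765, 0.1910, 0.2101, 0.2164, 0.2060], E[r] = 0.0341, γ^t·E[r] = 0.027656, running G = -0.570260
t=3: π = [0.1712, 0.1966, 0.2135, 0.2164, 0.2022], E[r] = 0.0143, γ^t·E[r] = 0.010406, running G = -0.559854
t=4: π = [0.1709, 0.1954, 0.2146, 0.2165, 0.2025], E[r] = 0.0143, γ^t·E[r] = 0.009410, running G = -0.550444
t=5: π = [0.1711, 0.1953, 0.2144, 0.2167, 0.2026], E[r] = 0.0159, γ^t·E[r] = 0.009361, running G = -0.541082
t=6: π = [0.1711, 0.1954, 0.2143, 0.2166, 0.2026], E[r] = 0.0157, γ^t·E[r] = 0.008345, running G = -0.532737
t=7: π = [0.1711, 0.1954, 0.2143, 0.2166, 0.2026], E[r] = 0.0156, γ^t·E[r] = 0.007478, running G = -0.525259
t=8: π = [0.1711, 0.1954, 0.2143, 0.2166, 0.2026], E[r] = 0.0156, γ^t·E[r] = 0.006736, running G = -0.518523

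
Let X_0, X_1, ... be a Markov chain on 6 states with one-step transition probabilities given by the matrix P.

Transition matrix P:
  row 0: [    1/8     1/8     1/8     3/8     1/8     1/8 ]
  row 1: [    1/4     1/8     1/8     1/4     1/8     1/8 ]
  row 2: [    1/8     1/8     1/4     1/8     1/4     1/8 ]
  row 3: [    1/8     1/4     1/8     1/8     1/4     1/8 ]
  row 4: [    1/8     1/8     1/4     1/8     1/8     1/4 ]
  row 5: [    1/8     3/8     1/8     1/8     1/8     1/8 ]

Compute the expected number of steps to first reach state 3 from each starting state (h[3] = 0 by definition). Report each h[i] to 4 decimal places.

h = [4.1351, 4.6520, 5.5095, 0.0000, 5.4860, 5.2981]

First-step conditioning: h[3] = 0; for i ≠ 3, h[i] = 1 + Σ_k P[i][k]·h[k].
  h[0] = 1 + 1/8·h[0] + 1/8·h[1] + 1/8·h[2] + 1/8·h[4] + 1/8·h[5]
  h[1] = 1 + 1/4·h[0] + 1/8·h[1] + 1/8·h[2] + 1/8·h[4] + 1/8·h[5]
  h[2] = 1 + 1/8·h[0] + 1/8·h[1] + 1/4·h[2] + 1/4·h[4] + 1/8·h[5]
  h[4] = 1 + 1/8·h[0] + 1/8·h[1] + 1/4·h[2] + 1/8·h[4] + 1/4·h[5]
  h[5] = 1 + 1/8·h[0] + 3/8·h[1] + 1/8·h[2] + 1/8·h[4] + 1/8·h[5]
Solving the 5×5 linear system over states ≠ 3 gives exactly h = [2816/681, 1056/227, 3752/681, 0, 3736/681, 3608/681] (h[3] = 0 is the target).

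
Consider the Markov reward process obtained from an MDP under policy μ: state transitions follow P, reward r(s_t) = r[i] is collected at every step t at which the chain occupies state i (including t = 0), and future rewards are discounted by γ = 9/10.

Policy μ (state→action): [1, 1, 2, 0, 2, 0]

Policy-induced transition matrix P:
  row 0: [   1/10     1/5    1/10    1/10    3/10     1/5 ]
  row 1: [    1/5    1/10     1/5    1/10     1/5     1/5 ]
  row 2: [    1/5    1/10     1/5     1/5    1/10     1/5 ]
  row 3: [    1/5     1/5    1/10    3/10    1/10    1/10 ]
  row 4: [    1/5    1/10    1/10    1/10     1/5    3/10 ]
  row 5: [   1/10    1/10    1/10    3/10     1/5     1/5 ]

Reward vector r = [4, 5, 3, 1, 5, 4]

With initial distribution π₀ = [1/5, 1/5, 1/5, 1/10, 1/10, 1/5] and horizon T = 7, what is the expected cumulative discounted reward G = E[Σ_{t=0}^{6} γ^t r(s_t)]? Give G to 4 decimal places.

t=0: π = [0.2000, 0.2000, 0.2000, 0.1000, 0.1000, 0.2000], E[r] = 3.8000, γ^t·E[r] = 3.800000, running G = 3.800000
t=1: π = [0.1600, 0.1300, 0.1400, 0.1800, 0.1900, 0.2000], E[r] = 3.6400, γ^t·E[r] = 3.276000, running G = 7.076000
t=2: π = [0.1640, 0.1340, 0.1270, 0.1900, 0.1840, 0.2010], E[r] = 3.6210, γ^t·E[r] = 2.933010, running G = 10.009010
t=3: π = [0.1635, 0.1354, 0.1261, 0.1909, 0.1847, 0.1994], E[r] = 3.6213, γ^t·E[r] = 2.639928, running G = 12.648938
t=4: π = [0.1637, 0.1354, 0.1262, 0.1907, 0.1847, 0.1994], E[r] = 3.6219, γ^t·E[r] = 2.376348, running G = 15.025286
t=5: π = [0.1637, 0.1354, 0.1262, 0.1906, 0.1847, 0.1994], E[r] = 3.6221, γ^t·E[r] = 2.138810, running G = 17.164096
t=6: π = [0.1637, 0.1354, 0.1262, 0.1906, 0.1847, 0.1994], E[r] = 3.6221, γ^t·E[r] = 1.924933, running G = 19.089029

G = 19.0890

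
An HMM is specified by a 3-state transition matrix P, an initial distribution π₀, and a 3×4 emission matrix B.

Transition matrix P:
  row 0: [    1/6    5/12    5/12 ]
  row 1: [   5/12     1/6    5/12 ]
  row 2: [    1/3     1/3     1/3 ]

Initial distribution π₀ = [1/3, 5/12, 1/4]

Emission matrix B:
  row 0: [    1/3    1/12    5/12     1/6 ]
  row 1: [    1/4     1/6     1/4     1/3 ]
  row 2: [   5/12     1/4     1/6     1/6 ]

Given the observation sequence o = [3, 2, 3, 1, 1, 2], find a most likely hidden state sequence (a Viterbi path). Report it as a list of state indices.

t=0: δ = [5.556e-02, 1.389e-01, 4.167e-02]  (obs o_0=3)
t=1: δ = [2.411e-02, 5.787e-03, 9.645e-03]  ψ = [1, 0, 1]  (obs o_1=2)
t=2: δ = [6.698e-04, 3.349e-03, 1.674e-03]  ψ = [0, 0, 0]  (obs o_2=3)
t=3: δ = [1.163e-04, 9.303e-05, 3.489e-04]  ψ = [1, 1, 1]  (obs o_3=1)
t=4: δ = [9.690e-06, 1.938e-05, 2.907e-05]  ψ = [2, 2, 2]  (obs o_4=1)
t=5: δ = [4.038e-06, 2.423e-06, 1.615e-06]  ψ = [2, 2, 2]  (obs o_5=2)
backtrack: best end state = 0; path = [1, 0, 1, 2, 2, 0]

path = [1, 0, 1, 2, 2, 0]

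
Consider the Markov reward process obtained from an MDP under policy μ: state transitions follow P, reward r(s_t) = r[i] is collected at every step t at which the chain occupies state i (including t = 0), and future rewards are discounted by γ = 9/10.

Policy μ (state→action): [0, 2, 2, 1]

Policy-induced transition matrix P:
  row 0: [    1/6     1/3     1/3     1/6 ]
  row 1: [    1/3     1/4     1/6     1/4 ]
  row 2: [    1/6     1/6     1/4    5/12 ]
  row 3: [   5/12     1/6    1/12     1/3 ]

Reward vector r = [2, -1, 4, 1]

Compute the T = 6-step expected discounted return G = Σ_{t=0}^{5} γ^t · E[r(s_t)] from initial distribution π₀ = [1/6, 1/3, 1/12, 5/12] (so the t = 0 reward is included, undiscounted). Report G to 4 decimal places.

G = 5.9793

t=0: π = [0.1667, 0.3333, 0.0833, 0.4167], E[r] = 0.7500, γ^t·E[r] = 0.750000, running G = 0.750000
t=1: π = [0.3264, 0.2222, 0.1667, 0.2847], E[r] = 1.3819, γ^t·E[r] = 1.243750, running G = 1.993750
t=2: π = [0.2749, 0.2396, 0.2112, 0.2743], E[r] = 1.4294, γ^t·E[r] = 1.157813, running G = 3.151563
t=3: π = [0.2752, 0.2324, 0.2072, 0.2852], E[r] = 1.4320, γ^t·E[r] = 1.043895, running G = 4.195457
t=4: π = [0.2767, 0.2319, 0.2060, 0.2854], E[r] = 1.4310, γ^t·E[r] = 0.938880, running G = 5.134337
t=5: π = [0.2767, 0.2321, 0.2062, 0.2851], E[r] = 1.4310, γ^t·E[r] = 0.844966, running G = 5.979304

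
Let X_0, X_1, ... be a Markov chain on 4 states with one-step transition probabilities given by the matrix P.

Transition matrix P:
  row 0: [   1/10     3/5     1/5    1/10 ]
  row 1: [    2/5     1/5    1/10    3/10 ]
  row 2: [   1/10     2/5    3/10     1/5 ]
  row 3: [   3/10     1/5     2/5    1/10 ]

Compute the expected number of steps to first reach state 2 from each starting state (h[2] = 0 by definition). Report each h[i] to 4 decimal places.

First-step conditioning: h[2] = 0; for i ≠ 2, h[i] = 1 + Σ_k P[i][k]·h[k].
  h[0] = 1 + 1/10·h[0] + 3/5·h[1] + 1/10·h[3]
  h[1] = 1 + 2/5·h[0] + 1/5·h[1] + 3/10·h[3]
  h[3] = 1 + 3/10·h[0] + 1/5·h[1] + 1/10·h[3]
Solving the 3×3 linear system over states ≠ 2 gives exactly h = [370/73, 385/73, 0, 290/73] (h[2] = 0 is the target).

h = [5.0685, 5.2740, 0.0000, 3.9726]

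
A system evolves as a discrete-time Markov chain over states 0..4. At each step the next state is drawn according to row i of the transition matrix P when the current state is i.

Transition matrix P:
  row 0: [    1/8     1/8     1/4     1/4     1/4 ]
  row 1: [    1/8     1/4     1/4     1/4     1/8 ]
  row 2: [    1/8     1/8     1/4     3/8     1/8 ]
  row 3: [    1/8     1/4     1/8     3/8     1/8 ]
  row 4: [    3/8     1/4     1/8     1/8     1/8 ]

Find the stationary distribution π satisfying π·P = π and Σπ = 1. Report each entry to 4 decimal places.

π = [0.1613, 0.2054, 0.1952, 0.2929, 0.1452]

Balance equations π_j = Σ_i π_i·P[i][j]:
  π_0 = 1/8·π_0 + 1/8·π_1 + 1/8·π_2 + 1/8·π_3 + 3/8·π_4
  π_1 = 1/8·π_0 + 1/4·π_1 + 1/8·π_2 + 1/4·π_3 + 1/4·π_4
  π_2 = 1/4·π_0 + 1/4·π_1 + 1/4·π_2 + 1/8·π_3 + 1/8·π_4
  π_3 = 1/4·π_0 + 1/4·π_1 + 3/8·π_2 + 3/8·π_3 + 1/8·π_4
  normalize: π_0 + π_1 + π_2 + π_3 + π_4 = 1
Solving the linear system gives exactly π = [5/31, 121/589, 115/589, 345/1178, 9/62].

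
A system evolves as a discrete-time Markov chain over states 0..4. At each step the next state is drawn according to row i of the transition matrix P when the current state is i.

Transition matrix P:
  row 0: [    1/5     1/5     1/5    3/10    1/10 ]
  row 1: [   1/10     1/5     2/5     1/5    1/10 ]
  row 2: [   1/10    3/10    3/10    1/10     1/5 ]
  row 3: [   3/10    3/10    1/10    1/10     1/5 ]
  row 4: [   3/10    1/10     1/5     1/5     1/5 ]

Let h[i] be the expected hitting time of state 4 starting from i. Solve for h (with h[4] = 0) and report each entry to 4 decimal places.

h = [6.9312, 6.8519, 6.2698, 6.4021, 0.0000]

First-step conditioning: h[4] = 0; for i ≠ 4, h[i] = 1 + Σ_k P[i][k]·h[k].
  h[0] = 1 + 1/5·h[0] + 1/5·h[1] + 1/5·h[2] + 3/10·h[3]
  h[1] = 1 + 1/10·h[0] + 1/5·h[1] + 2/5·h[2] + 1/5·h[3]
  h[2] = 1 + 1/10·h[0] + 3/10·h[1] + 3/10·h[2] + 1/10·h[3]
  h[3] = 1 + 3/10·h[0] + 3/10·h[1] + 1/10·h[2] + 1/10·h[3]
Solving the 4×4 linear system over states ≠ 4 gives exactly h = [1310/189, 185/27, 395/63, 1210/189, 0] (h[4] = 0 is the target).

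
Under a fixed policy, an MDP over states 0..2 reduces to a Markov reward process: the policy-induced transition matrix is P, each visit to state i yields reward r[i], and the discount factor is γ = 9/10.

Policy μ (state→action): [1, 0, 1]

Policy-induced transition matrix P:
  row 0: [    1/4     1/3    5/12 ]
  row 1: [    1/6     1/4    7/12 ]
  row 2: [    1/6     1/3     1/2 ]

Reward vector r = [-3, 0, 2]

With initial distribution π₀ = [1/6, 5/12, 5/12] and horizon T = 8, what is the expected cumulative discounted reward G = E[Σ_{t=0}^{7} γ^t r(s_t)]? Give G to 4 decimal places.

t=0: π = [0.1667, 0.4167, 0.4167], E[r] = 0.3333, γ^t·E[r] = 0.333333, running G = 0.333333
t=1: π = [0.1806, 0.2986, 0.5208], E[r] = 0.5000, γ^t·E[r] = 0.450000, running G = 0.783333
t=2: π = [0.1817, 0.3084, 0.5098], E[r] = 0.4745, γ^t·E[r] = 0.384375, running G = 1.167708
t=3: π = [0.1818, 0.3076, 0.5106], E[r] = 0.4757, γ^t·E[r] = 0.346781, running G = 1.514490
t=4: π = [0.1818, 0.3077, 0.5105], E[r] = 0.4755, γ^t·E[r] = 0.311987, running G = 1.826477
t=5: π = [0.1818, 0.3077, 0.5105], E[r] = 0.4755, γ^t·E[r] = 0.280793, running G = 2.107270
t=6: π = [0.1818, 0.3077, 0.5105], E[r] = 0.4755, γ^t·E[r] = 0.252713, running G = 2.359983
t=7: π = [0.1818, 0.3077, 0.5105], E[r] = 0.4755, γ^t·E[r] = 0.227442, running G = 2.587425

G = 2.5874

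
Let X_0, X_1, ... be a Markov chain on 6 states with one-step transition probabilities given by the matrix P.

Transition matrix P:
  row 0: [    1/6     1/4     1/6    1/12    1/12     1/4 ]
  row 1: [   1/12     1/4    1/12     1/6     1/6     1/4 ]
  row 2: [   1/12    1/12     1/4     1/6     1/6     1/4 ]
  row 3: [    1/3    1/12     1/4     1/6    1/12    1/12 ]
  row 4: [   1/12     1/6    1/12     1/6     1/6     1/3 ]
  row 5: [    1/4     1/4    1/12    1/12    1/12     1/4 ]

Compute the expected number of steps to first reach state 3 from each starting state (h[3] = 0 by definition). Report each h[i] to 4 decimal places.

h = [8.1737, 7.4977, 7.4977, 0.0000, 7.5587, 8.2300]

First-step conditioning: h[3] = 0; for i ≠ 3, h[i] = 1 + Σ_k P[i][k]·h[k].
  h[0] = 1 + 1/6·h[0] + 1/4·h[1] + 1/6·h[2] + 1/12·h[4] + 1/4·h[5]
  h[1] = 1 + 1/12·h[0] + 1/4·h[1] + 1/12·h[2] + 1/6·h[4] + 1/4·h[5]
  h[2] = 1 + 1/12·h[0] + 1/12·h[1] + 1/4·h[2] + 1/6·h[4] + 1/4·h[5]
  h[4] = 1 + 1/12·h[0] + 1/6·h[1] + 1/12·h[2] + 1/6·h[4] + 1/3·h[5]
  h[5] = 1 + 1/4·h[0] + 1/4·h[1] + 1/12·h[2] + 1/12·h[4] + 1/4·h[5]
Solving the 5×5 linear system over states ≠ 3 gives exactly h = [1741/213, 1597/213, 1597/213, 0, 1610/213, 1753/213] (h[3] = 0 is the target).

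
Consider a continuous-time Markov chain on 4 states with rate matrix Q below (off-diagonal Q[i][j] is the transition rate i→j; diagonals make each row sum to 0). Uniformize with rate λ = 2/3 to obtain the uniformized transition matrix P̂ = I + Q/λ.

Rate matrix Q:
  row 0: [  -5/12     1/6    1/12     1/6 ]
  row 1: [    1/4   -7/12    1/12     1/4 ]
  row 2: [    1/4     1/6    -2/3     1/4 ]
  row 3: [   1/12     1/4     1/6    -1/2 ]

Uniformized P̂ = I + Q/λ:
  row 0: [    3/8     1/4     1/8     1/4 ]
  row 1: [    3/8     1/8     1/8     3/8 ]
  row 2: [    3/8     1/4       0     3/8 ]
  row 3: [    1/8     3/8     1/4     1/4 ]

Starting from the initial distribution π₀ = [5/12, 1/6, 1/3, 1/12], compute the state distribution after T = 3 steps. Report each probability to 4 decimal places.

t=0: π = [0.4167, 0.1667, 0.3333, 0.0833]
t=1: π = [0.3542, 0.2396, 0.0938, 0.3125]
t=2: π = [0.2969, 0.2591, 0.1523, 0.2917]
t=3: π = [0.3021, 0.2541, 0.1424, 0.3014]

π = [0.3021, 0.2541, 0.1424, 0.3014]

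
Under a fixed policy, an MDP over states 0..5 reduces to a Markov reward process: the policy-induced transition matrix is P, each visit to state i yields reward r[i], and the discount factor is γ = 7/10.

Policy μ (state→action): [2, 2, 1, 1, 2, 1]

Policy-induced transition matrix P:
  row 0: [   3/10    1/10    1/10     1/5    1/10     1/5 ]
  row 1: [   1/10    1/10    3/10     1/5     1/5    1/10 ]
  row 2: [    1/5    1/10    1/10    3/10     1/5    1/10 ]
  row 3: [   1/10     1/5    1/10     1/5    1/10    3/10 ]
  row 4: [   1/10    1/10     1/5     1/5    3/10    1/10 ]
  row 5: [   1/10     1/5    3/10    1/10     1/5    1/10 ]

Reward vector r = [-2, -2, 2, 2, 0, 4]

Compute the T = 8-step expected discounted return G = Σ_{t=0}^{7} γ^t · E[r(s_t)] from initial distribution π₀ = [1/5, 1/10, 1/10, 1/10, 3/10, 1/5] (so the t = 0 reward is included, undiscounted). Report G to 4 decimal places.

t=0: π = [0.2000, 0.1000, 0.1000, 0.1000, 0.3000, 0.2000], E[r] = 0.6000, γ^t·E[r] = 0.600000, running G = 0.600000
t=1: π = [0.1500, 0.1300, 0.1900, 0.1900, 0.2000, 0.1400], E[r] = 0.7600, γ^t·E[r] = 0.532000, running G = 1.132000
t=2: π = [0.1490, 0.1330, 0.1740, 0.2050, 0.1860, 0.1530], E[r] = 0.8060, γ^t·E[r] = 0.394940, running G = 1.526940
t=3: π = [0.1472, 0.1358, 0.1758, 0.2021, 0.1832, 0.1559], E[r] = 0.8134, γ^t·E[r] = 0.278996, running G = 1.805936
t=4: π = [0.1470, 0.1358, 0.1767, 0.2020, 0.1834, 0.1551], E[r] = 0.8122, γ^t·E[r] = 0.195014, running G = 2.000950
t=5: π = [0.1471, 0.1357, 0.1765, 0.2022, 0.1834, 0.1551], E[r] = 0.8122, γ^t·E[r] = 0.136505, running G = 2.137455
t=6: π = [0.1471, 0.1357, 0.1765, 0.2021, 0.1834, 0.1551], E[r] = 0.8123, γ^t·E[r] = 0.095562, running G = 2.233017
t=7: π = [0.1471, 0.1357, 0.1765, 0.2021, 0.1834, 0.1551], E[r] = 0.8123, γ^t·E[r] = 0.066893, running G = 2.299910

G = 2.2999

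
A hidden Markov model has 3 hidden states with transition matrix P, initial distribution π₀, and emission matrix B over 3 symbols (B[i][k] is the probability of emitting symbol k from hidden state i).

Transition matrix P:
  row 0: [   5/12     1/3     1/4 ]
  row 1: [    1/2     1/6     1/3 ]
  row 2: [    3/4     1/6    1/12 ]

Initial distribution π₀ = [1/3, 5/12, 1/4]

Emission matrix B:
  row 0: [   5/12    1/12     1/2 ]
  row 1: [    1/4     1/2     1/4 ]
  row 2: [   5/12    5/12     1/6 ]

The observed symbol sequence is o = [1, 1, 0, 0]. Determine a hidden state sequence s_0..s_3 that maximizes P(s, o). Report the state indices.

path = [1, 2, 0, 0]

t=0: δ = [2.778e-02, 2.083e-01, 1.042e-01]  (obs o_0=1)
t=1: δ = [8.681e-03, 1.736e-02, 2.894e-02]  ψ = [1, 1, 1]  (obs o_1=1)
t=2: δ = [9.042e-03, 1.206e-03, 2.411e-03]  ψ = [2, 2, 1]  (obs o_2=0)
t=3: δ = [1.570e-03, 7.535e-04, 9.419e-04]  ψ = [0, 0, 0]  (obs o_3=0)
backtrack: best end state = 0; path = [1, 2, 0, 0]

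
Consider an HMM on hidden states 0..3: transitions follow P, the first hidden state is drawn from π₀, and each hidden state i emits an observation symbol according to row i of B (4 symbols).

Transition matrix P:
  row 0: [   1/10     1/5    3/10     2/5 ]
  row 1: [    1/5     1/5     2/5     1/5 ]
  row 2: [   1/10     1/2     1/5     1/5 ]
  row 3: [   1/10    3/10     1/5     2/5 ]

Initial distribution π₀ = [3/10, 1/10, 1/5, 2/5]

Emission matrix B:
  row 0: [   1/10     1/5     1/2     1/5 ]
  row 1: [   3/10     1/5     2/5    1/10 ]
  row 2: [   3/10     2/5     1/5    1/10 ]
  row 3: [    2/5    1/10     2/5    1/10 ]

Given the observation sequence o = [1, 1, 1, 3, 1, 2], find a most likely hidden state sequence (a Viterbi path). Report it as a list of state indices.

t=0: δ = [6.000e-02, 2.000e-02, 8.000e-02, 4.000e-02]  (obs o_0=1)
t=1: δ = [1.600e-03, 8.000e-03, 7.200e-03, 2.400e-03]  ψ = [2, 2, 0, 0]  (obs o_1=1)
t=2: δ = [3.200e-04, 7.200e-04, 1.280e-03, 1.600e-04]  ψ = [1, 2, 1, 1]  (obs o_2=1)
t=3: δ = [2.880e-05, 6.400e-05, 2.880e-05, 2.560e-05]  ψ = [1, 2, 1, 2]  (obs o_3=3)
t=4: δ = [2.560e-06, 2.880e-06, 1.024e-05, 1.280e-06]  ψ = [1, 2, 1, 1]  (obs o_4=1)
t=5: δ = [5.120e-07, 2.048e-06, 4.096e-07, 8.192e-07]  ψ = [2, 2, 2, 2]  (obs o_5=2)
backtrack: best end state = 1; path = [2, 1, 2, 1, 2, 1]

path = [2, 1, 2, 1, 2, 1]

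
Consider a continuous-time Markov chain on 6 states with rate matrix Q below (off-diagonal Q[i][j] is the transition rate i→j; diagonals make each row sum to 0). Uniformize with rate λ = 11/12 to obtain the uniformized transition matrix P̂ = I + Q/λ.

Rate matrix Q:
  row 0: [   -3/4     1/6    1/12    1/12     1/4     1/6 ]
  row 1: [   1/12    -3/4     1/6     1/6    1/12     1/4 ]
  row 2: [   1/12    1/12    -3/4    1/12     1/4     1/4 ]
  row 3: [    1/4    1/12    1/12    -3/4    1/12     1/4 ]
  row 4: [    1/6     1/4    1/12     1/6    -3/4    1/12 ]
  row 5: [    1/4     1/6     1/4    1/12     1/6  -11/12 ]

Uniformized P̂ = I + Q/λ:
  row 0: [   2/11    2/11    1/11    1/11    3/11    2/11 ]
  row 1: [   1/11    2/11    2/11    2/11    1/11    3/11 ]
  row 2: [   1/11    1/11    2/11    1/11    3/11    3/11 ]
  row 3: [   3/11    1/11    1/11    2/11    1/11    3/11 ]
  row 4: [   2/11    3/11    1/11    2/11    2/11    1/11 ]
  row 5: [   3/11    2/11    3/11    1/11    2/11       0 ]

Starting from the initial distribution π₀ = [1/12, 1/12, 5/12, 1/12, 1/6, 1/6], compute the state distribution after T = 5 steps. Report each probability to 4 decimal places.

π = [0.1805, 0.1723, 0.1522, 0.1356, 0.1841, 0.1752]

t=0: π = [0.0833, 0.0833, 0.4167, 0.0833, 0.1667, 0.1667]
t=1: π = [0.1591, 0.1515, 0.1667, 0.1212, 0.2121, 0.1894]
t=2: π = [0.1811, 0.1749, 0.1543, 0.1350, 0.1866, 0.1680]
t=3: π = [0.1794, 0.1725, 0.1514, 0.1361, 0.1841, 0.1765]
t=4: π = [0.1808, 0.1724, 0.1524, 0.1357, 0.1838, 0.1748]
t=5: π = [0.1805, 0.1723, 0.1522, 0.1356, 0.1841, 0.1752]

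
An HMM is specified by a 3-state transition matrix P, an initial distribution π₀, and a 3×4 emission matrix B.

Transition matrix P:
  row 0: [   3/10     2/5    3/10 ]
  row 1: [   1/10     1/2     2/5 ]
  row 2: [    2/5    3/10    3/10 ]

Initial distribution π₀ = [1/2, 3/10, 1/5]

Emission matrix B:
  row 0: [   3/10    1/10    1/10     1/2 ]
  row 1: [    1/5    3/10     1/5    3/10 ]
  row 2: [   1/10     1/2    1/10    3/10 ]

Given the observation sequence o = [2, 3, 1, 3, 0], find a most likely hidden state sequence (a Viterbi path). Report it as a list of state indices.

path = [1, 1, 2, 0, 0]

t=0: δ = [5.000e-02, 6.000e-02, 2.000e-02]  (obs o_0=2)
t=1: δ = [7.500e-03, 9.000e-03, 7.200e-03]  ψ = [0, 1, 1]  (obs o_1=3)
t=2: δ = [2.880e-04, 1.350e-03, 1.800e-03]  ψ = [2, 1, 1]  (obs o_2=1)
t=3: δ = [3.600e-04, 2.025e-04, 1.620e-04]  ψ = [2, 1, 1]  (obs o_3=3)
t=4: δ = [3.240e-05, 2.880e-05, 1.080e-05]  ψ = [0, 0, 0]  (obs o_4=0)
backtrack: best end state = 0; path = [1, 1, 2, 0, 0]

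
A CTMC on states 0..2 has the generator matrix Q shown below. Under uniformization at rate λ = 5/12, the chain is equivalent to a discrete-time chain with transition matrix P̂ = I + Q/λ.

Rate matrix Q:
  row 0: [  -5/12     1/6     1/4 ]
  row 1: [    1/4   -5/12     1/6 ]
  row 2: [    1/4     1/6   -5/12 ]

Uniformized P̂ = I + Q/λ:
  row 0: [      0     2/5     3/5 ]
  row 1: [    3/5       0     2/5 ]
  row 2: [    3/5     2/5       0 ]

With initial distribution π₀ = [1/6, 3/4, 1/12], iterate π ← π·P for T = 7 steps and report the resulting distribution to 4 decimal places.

π = [0.3808, 0.2850, 0.3342]

t=0: π = [0.1667, 0.7500, 0.0833]
t=1: π = [0.5000, 0.1000, 0.4000]
t=2: π = [0.3000, 0.3600, 0.3400]
t=3: π = [0.4200, 0.2560, 0.3240]
t=4: π = [0.3480, 0.2976, 0.3544]
t=5: π = [0.3912, 0.2810, 0.3278]
t=6: π = [0.3653, 0.2876, 0.3471]
t=7: π = [0.3808, 0.2850, 0.3342]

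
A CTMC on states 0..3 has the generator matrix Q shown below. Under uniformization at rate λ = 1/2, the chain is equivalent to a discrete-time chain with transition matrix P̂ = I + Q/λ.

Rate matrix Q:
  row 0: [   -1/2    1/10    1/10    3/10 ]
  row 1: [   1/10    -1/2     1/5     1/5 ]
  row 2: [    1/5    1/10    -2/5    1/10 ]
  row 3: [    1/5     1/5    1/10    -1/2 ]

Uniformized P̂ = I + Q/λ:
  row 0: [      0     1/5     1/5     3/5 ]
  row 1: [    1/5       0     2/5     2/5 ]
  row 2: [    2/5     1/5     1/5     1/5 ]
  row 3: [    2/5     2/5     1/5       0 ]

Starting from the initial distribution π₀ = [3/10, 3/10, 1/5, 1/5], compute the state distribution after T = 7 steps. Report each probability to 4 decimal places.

t=0: π = [0.3000, 0.3000, 0.2000, 0.2000]
t=1: π = [0.2200, 0.1800, 0.2600, 0.3400]
t=2: π = [0.2760, 0.2320, 0.2360, 0.2560]
t=3: π = [0.2432, 0.2048, 0.2464, 0.3056]
t=4: π = [0.2618, 0.2202, 0.2410, 0.2771]
t=5: π = [0.2513, 0.2114, 0.2440, 0.2933]
t=6: π = [0.2572, 0.2164, 0.2423, 0.2841]
t=7: π = [0.2538, 0.2135, 0.2433, 0.2893]

π = [0.2538, 0.2135, 0.2433, 0.2893]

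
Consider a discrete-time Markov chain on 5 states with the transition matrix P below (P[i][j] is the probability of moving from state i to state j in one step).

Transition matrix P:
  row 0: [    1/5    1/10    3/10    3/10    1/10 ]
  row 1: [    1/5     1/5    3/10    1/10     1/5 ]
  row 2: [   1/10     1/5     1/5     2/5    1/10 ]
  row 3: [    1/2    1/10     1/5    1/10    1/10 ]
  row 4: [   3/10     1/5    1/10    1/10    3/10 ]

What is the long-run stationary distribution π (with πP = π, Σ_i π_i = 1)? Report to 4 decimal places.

Balance equations π_j = Σ_i π_i·P[i][j]:
  π_0 = 1/5·π_0 + 1/5·π_1 + 1/10·π_2 + 1/2·π_3 + 3/10·π_4
  π_1 = 1/10·π_0 + 1/5·π_1 + 1/5·π_2 + 1/10·π_3 + 1/5·π_4
  π_2 = 3/10·π_0 + 3/10·π_1 + 1/5·π_2 + 1/5·π_3 + 1/10·π_4
  π_3 = 3/10·π_0 + 1/10·π_1 + 2/5·π_2 + 1/10·π_3 + 1/10·π_4
  normalize: π_0 + π_1 + π_2 + π_3 + π_4 = 1
Solving the linear system gives exactly π = [2434/9449, 1439/9449, 2141/9449, 2074/9449, 1361/9449].

π = [0.2576, 0.1523, 0.2266, 0.2195, 0.1440]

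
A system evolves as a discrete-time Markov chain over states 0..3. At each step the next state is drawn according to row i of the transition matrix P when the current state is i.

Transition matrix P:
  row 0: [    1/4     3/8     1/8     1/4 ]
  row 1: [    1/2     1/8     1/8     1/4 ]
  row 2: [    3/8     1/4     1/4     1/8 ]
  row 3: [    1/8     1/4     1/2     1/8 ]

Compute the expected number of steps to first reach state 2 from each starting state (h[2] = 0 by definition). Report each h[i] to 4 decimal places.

h = [4.8000, 4.8000, 0.0000, 3.2000]

First-step conditioning: h[2] = 0; for i ≠ 2, h[i] = 1 + Σ_k P[i][k]·h[k].
  h[0] = 1 + 1/4·h[0] + 3/8·h[1] + 1/4·h[3]
  h[1] = 1 + 1/2·h[0] + 1/8·h[1] + 1/4·h[3]
  h[3] = 1 + 1/8·h[0] + 1/4·h[1] + 1/8·h[3]
Solving the 3×3 linear system over states ≠ 2 gives exactly h = [24/5, 24/5, 0, 16/5] (h[2] = 0 is the target).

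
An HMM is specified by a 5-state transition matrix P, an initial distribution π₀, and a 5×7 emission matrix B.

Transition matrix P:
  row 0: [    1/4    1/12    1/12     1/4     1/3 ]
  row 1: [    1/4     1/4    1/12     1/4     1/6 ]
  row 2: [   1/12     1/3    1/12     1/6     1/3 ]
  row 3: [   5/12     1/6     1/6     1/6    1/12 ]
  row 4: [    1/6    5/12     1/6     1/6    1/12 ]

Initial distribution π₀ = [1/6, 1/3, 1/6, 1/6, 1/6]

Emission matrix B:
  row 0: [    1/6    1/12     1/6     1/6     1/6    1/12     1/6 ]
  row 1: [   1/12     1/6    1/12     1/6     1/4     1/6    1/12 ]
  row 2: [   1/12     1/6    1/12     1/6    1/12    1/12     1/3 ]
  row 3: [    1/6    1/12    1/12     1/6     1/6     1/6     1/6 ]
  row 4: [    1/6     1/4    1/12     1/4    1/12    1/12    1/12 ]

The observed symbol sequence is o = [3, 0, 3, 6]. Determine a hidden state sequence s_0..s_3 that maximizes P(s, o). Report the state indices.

t=0: δ = [2.778e-02, 5.556e-02, 2.778e-02, 2.778e-02, 4.167e-02]  (obs o_0=3)
t=1: δ = [2.315e-03, 1.447e-03, 5.787e-04, 2.315e-03, 1.543e-03]  ψ = [1, 4, 4, 1, 0]  (obs o_1=0)
t=2: δ = [1.608e-04, 1.072e-04, 6.430e-05, 9.645e-05, 1.929e-04]  ψ = [3, 4, 3, 0, 0]  (obs o_2=3)
t=3: δ = [6.698e-06, 6.698e-06, 1.072e-05, 6.698e-06, 4.465e-06]  ψ = [0, 4, 4, 0, 0]  (obs o_3=6)
backtrack: best end state = 2; path = [1, 0, 4, 2]

path = [1, 0, 4, 2]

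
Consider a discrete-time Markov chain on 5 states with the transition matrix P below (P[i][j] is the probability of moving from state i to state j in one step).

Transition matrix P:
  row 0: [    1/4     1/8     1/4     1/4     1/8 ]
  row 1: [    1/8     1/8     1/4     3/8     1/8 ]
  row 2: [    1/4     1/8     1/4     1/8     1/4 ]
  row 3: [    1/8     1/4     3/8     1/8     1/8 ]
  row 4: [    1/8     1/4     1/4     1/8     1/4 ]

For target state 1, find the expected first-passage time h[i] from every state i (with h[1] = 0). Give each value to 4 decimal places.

First-step conditioning: h[1] = 0; for i ≠ 1, h[i] = 1 + Σ_k P[i][k]·h[k].
  h[0] = 1 + 1/4·h[0] + 1/4·h[2] + 1/4·h[3] + 1/8·h[4]
  h[2] = 1 + 1/4·h[0] + 1/4·h[2] + 1/8·h[3] + 1/4·h[4]
  h[3] = 1 + 1/8·h[0] + 3/8·h[2] + 1/8·h[3] + 1/8·h[4]
  h[4] = 1 + 1/8·h[0] + 1/4·h[2] + 1/8·h[3] + 1/4·h[4]
Solving the 4×4 linear system over states ≠ 1 gives exactly h = [4096/693, 0, 584/99, 520/99, 1192/231] (h[1] = 0 is the target).

h = [5.9105, 0.0000, 5.8990, 5.2525, 5.1602]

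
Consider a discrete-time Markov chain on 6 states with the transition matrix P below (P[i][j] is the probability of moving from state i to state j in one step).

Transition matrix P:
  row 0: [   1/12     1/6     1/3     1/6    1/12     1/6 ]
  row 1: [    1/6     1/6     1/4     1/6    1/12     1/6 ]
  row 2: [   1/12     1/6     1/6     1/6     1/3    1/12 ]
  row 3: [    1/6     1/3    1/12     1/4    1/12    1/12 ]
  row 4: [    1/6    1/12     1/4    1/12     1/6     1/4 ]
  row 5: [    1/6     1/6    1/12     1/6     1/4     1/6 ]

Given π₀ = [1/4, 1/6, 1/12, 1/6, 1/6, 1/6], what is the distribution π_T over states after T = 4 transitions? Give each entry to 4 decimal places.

π = [0.1390, 0.1802, 0.1926, 0.1664, 0.1710, 0.1509]

t=0: π = [0.2500, 0.1667, 0.0833, 0.1667, 0.1667, 0.1667]
t=1: π = [0.1389, 0.1806, 0.2083, 0.1667, 0.1458, 0.1597]
t=2: π = [0.1377, 0.1823, 0.1898, 0.1684, 0.1742, 0.1476]
t=3: π = [0.1394, 0.1802, 0.1930, 0.1662, 0.1699, 0.1513]
t=4: π = [0.1390, 0.1802, 0.1926, 0.1664, 0.1710, 0.1509]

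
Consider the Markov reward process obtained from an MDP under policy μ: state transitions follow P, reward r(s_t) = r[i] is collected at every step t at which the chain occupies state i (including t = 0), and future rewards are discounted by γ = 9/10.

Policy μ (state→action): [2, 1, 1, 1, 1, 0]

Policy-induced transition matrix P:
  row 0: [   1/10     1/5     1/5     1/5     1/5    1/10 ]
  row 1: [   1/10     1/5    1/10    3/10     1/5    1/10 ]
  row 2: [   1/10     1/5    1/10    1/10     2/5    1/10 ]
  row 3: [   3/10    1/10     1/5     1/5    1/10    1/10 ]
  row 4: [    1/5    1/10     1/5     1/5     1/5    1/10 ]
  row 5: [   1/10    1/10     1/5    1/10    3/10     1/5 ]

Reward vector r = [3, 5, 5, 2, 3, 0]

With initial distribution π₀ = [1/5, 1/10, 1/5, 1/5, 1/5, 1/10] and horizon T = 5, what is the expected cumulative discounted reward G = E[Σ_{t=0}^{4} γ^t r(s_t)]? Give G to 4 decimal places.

G = 12.7478

t=0: π = [0.2000, 0.1000, 0.2000, 0.2000, 0.2000, 0.1000], E[r] = 3.1000, γ^t·E[r] = 3.100000, running G = 3.100000
t=1: π = [0.1600, 0.1500, 0.1700, 0.1800, 0.2300, 0.1100], E[r] = 3.1300, γ^t·E[r] = 2.817000, running G = 5.917000
t=2: π = [0.1590, 0.1480, 0.1680, 0.1870, 0.2270, 0.1110], E[r] = 3.1120, γ^t·E[r] = 2.520720, running G = 8.437720
t=3: π = [0.1601, 0.1475, 0.1684, 0.1869, 0.2260, 0.1111], E[r] = 3.1116, γ^t·E[r] = 2.268356, running G = 10.706076
t=4: π = [0.1600, 0.1476, 0.1684, 0.1868, 0.2261, 0.1111], E[r] = 3.1119, γ^t·E[r] = 2.041711, running G = 12.747787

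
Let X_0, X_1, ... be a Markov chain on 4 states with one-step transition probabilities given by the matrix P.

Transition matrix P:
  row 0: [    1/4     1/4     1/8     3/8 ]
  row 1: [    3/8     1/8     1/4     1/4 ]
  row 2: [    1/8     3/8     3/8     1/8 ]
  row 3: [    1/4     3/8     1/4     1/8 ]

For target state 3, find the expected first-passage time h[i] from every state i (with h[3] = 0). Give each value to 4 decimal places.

First-step conditioning: h[3] = 0; for i ≠ 3, h[i] = 1 + Σ_k P[i][k]·h[k].
  h[0] = 1 + 1/4·h[0] + 1/4·h[1] + 1/8·h[2]
  h[1] = 1 + 3/8·h[0] + 1/8·h[1] + 1/4·h[2]
  h[2] = 1 + 1/8·h[0] + 3/8·h[1] + 3/8·h[2]
Solving the 3×3 linear system over states ≠ 3 gives exactly h = [106/31, 122/31, 144/31, 0] (h[3] = 0 is the target).

h = [3.4194, 3.9355, 4.6452, 0.0000]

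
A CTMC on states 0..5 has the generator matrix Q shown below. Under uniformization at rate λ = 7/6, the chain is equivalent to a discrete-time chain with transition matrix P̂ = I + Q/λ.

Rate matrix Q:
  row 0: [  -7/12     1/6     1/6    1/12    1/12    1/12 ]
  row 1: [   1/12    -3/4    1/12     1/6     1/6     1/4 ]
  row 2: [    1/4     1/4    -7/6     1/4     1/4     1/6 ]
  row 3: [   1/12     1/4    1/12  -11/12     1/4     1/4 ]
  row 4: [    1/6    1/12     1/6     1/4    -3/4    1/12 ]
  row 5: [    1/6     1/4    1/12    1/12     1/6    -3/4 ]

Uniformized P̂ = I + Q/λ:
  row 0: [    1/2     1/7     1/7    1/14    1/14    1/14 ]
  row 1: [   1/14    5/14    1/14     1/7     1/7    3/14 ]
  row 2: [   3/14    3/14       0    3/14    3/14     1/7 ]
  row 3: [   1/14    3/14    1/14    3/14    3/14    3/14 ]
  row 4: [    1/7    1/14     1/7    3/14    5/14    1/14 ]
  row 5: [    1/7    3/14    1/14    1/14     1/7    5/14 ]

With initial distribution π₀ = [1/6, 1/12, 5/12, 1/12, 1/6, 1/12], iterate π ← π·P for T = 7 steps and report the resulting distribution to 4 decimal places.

t=0: π = [0.1667, 0.0833, 0.4167, 0.0833, 0.1667, 0.0833]
t=1: π = [0.2202, 0.1905, 0.0655, 0.1726, 0.2024, 0.1488]
t=2: π = [0.2003, 0.1969, 0.0969, 0.1480, 0.1875, 0.1705]
t=3: π = [0.1967, 0.2013, 0.0922, 0.1473, 0.1862, 0.1763]
t=4: π = [0.1948, 0.2024, 0.0922, 0.1466, 0.1858, 0.1782]
t=5: π = [0.1941, 0.2027, 0.0920, 0.1465, 0.1858, 0.1788]
t=6: π = [0.1938, 0.2028, 0.0920, 0.1465, 0.1859, 0.1790]
t=7: π = [0.1937, 0.2029, 0.0920, 0.1465, 0.1859, 0.1790]

π = [0.1937, 0.2029, 0.0920, 0.1465, 0.1859, 0.1790]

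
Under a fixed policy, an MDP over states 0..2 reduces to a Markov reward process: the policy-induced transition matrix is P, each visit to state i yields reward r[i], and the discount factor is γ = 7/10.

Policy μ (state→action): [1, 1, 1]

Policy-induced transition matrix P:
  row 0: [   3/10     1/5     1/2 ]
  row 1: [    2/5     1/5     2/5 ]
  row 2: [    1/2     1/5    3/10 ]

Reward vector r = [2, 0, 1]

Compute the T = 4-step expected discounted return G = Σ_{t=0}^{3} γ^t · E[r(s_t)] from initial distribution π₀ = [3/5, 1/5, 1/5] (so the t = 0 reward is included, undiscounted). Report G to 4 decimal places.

t=0: π = [0.6000, 0.2000, 0.2000], E[r] = 1.4000, γ^t·E[r] = 1.400000, running G = 1.400000
t=1: π = [0.3600, 0.2000, 0.4400], E[r] = 1.1600, γ^t·E[r] = 0.812000, running G = 2.212000
t=2: π = [0.4080, 0.2000, 0.3920], E[r] = 1.2080, γ^t·E[r] = 0.591920, running G = 2.803920
t=3: π = [0.3984, 0.2000, 0.4016], E[r] = 1.1984, γ^t·E[r] = 0.411051, running G = 3.214971

G = 3.2150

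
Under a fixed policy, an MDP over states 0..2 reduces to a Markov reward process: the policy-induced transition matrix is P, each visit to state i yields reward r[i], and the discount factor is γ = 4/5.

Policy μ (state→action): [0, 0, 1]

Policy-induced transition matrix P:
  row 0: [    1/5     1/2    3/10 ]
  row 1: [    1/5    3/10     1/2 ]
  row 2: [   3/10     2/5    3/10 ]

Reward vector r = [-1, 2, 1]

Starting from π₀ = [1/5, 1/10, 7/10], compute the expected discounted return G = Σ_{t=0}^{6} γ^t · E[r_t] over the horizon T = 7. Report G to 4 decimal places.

G = 3.3604

t=0: π = [0.2000, 0.1000, 0.7000], E[r] = 0.7000, γ^t·E[r] = 0.700000, running G = 0.700000
t=1: π = [0.2700, 0.4100, 0.3200], E[r] = 0.8700, γ^t·E[r] = 0.696000, running G = 1.396000
t=2: π = [0.2320, 0.3860, 0.3820], E[r] = 0.9220, γ^t·E[r] = 0.590080, running G = 1.986080
t=3: π = [0.2382, 0.3846, 0.3772], E[r] = 0.9082, γ^t·E[r] = 0.464998, running G = 2.451078
t=4: π = [0.2377, 0.3854, 0.3769], E[r] = 0.9099, γ^t·E[r] = 0.372703, running G = 2.823782
t=5: π = [0.2377, 0.3852, 0.3771], E[r] = 0.9099, γ^t·E[r] = 0.298140, running G = 3.121922
t=6: π = [0.2377, 0.3852, 0.3770], E[r] = 0.9098, γ^t·E[r] = 0.238507, running G = 3.360429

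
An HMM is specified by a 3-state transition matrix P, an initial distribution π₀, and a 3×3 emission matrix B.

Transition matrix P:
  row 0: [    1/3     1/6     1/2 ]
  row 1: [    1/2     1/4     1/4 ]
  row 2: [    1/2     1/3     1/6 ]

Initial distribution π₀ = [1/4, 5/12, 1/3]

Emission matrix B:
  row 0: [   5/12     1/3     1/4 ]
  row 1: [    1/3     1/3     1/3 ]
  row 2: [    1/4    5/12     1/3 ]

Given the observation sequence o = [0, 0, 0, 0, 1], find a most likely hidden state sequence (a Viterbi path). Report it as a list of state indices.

path = [1, 0, 2, 0, 2]

t=0: δ = [1.042e-01, 1.389e-01, 8.333e-02]  (obs o_0=0)
t=1: δ = [2.894e-02, 1.157e-02, 1.302e-02]  ψ = [1, 1, 0]  (obs o_1=0)
t=2: δ = [4.019e-03, 1.608e-03, 3.617e-03]  ψ = [0, 0, 0]  (obs o_2=0)
t=3: δ = [7.535e-04, 4.019e-04, 5.023e-04]  ψ = [2, 2, 0]  (obs o_3=0)
t=4: δ = [8.372e-05, 5.582e-05, 1.570e-04]  ψ = [0, 2, 0]  (obs o_4=1)
backtrack: best end state = 2; path = [1, 0, 2, 0, 2]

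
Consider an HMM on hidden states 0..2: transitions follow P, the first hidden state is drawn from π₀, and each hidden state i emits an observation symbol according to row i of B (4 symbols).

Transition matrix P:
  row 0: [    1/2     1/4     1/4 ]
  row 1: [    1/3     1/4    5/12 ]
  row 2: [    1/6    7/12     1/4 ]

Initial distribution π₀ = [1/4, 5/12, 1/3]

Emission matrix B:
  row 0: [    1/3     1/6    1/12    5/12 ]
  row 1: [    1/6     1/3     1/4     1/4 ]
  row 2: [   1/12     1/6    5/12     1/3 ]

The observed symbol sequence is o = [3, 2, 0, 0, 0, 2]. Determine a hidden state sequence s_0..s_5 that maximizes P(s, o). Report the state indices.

path = [2, 1, 0, 0, 0, 2]

t=0: δ = [1.042e-01, 1.042e-01, 1.111e-01]  (obs o_0=3)
t=1: δ = [4.340e-03, 1.620e-02, 1.808e-02]  ψ = [0, 2, 1]  (obs o_1=2)
t=2: δ = [1.800e-03, 1.758e-03, 5.626e-04]  ψ = [1, 2, 1]  (obs o_2=0)
t=3: δ = [3.001e-04, 7.502e-05, 6.105e-05]  ψ = [0, 0, 1]  (obs o_3=0)
t=4: δ = [5.001e-05, 1.250e-05, 6.251e-06]  ψ = [0, 0, 0]  (obs o_4=0)
t=5: δ = [2.084e-06, 3.126e-06, 5.210e-06]  ψ = [0, 0, 0]  (obs o_5=2)
backtrack: best end state = 2; path = [2, 1, 0, 0, 0, 2]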